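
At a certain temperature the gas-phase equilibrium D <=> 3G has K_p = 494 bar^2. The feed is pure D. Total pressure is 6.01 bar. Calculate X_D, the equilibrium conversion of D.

X = 0.838

Basis: 1 mol D initially; let X = conversion of D. Extent ξ = X.
At extent ξ: n_D = 1 − X; n_G = 3X.
Total moles n_T = 1 + 2X.
With p_i = (n_i/n_T)P, K_p = p_G^3 / (p_D).
Equating to 494 bar^2 and solving on 0 < X < 1: X = 0.838.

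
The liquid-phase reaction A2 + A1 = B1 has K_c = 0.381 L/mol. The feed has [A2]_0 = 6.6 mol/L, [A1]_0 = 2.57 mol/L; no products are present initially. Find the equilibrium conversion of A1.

X = 0.652

Let X = conversion of A1; extent ξ = 2.57·X mol/L.
Concentrations: [A2] = 6.6 − 2.57X; [A1] = 2.57 − 2.57X; [B1] = 2.57X.
K_c = [B1] / ([A2] [A1]).
Setting equal to 0.381 and solving for X on (0,1) gives X = 0.652.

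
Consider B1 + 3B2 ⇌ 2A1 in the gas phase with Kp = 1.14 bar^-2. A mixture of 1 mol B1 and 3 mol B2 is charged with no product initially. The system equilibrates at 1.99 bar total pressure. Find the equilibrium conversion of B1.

Basis: 1 mol B1 initially; let X = conversion of B1. Extent ξ = X.
At extent ξ: n_B1 = 1 − X; n_B2 = 3 − 3X; n_A1 = 2X.
n_T = Σnᵢ = 4 − 2X.
With p_i = (n_i/n_T)P, Kp = p_A1^2 / (p_B1 p_B2^3).
Setting this equal to 1.14 bar^-2 and taking the physical root (0 < X < 1) gives X = 0.484.

X = 0.484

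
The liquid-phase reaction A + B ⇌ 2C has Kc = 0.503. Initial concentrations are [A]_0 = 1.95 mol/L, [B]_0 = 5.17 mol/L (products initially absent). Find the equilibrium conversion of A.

X = 0.408

Let X = conversion of A; extent ξ = 1.95·X mol/L.
Concentrations: [A] = 1.95 − 1.95X; [B] = 5.17 − 1.95X; [C] = 3.9X.
Kc = [C]^2 / ([A] [B]).
Solving Kc = 0.503 for X ∈ (0,1): X = 0.408.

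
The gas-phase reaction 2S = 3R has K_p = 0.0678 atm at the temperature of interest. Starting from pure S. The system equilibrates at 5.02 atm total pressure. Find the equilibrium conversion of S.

Let X = conversion of S (basis 1 mol S); extent of reaction ξ = 0.5X.
At extent ξ: n_S = 1 − X; n_R = 1.5X.
Total moles n_T = 1 + 0.5X.
Mole fractions y_i = n_i/n_T; K_p = p_R^3 / (p_S^2) with p_i = y_i·P.
Setting this equal to 0.0678 atm and taking the physical root (0 < X < 1) gives X = 0.146.

X = 0.146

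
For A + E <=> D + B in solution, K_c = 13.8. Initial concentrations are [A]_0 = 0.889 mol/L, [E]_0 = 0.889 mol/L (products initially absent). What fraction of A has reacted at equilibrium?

X = 0.788

Let X = conversion of A; extent ξ = 0.889·X mol/L.
Concentrations: [A] = 0.889 − 0.889X; [E] = 0.889 − 0.889X; [D] = 0.889X; [B] = 0.889X.
K_c = [D] [B] / ([A] [E]).
Solving K_c = 13.8 for X ∈ (0,1): X = 0.788.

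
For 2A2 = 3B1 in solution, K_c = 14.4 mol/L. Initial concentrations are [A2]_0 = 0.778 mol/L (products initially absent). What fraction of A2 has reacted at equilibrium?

X = 0.732

Let X = conversion of A2; extent ξ = 0.778X/2 mol/L.
Concentrations: [A2] = 0.778 − 0.778X; [B1] = 1.17X.
K_c = [B1]^3 / ([A2]^2).
Equating to 14.4 mol/L: the physical root is X = 0.732.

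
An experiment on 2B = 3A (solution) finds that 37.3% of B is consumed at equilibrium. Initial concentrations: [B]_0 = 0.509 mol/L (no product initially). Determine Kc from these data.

Kc = 0.227 mol/L

Let X = conversion of B.
Concentrations: [B] = 0.509 − 0.509X; [A] = 0.764X.
At X = 0.373: [B] = 0.319, [A] = 0.285.
Kc = [A]^3 / ([B]^2) = 0.227 mol/L.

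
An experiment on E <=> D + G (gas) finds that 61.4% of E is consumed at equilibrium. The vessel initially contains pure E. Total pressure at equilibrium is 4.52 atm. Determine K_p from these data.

Take 1 mol E as basis and let X be its fractional conversion, so ξ = X.
Mole table: n_E = 1 − X; n_D = X; n_G = X.
n_T = Σnᵢ = 1 + X.
At X = 0.614: n_E = 0.386, n_D = 0.614, n_G = 0.614, n_T = 1.61.
p_i = (n_i/n_T)·P. K_p = p_D p_G / (p_E) = 2.74 atm.

K_p = 2.74 atm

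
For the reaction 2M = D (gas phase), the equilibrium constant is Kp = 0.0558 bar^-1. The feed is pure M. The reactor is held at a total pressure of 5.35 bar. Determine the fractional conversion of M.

X = 0.325

Let X = conversion of M (basis 1 mol M); extent of reaction ξ = 0.5X.
Species balance: n_M = 1 − X; n_D = 0.5X.
Summing: n_T = 1 − 0.5X.
y_i = n_i/n_T, p_i = y_i·P. Kp = p_D / (p_M^2).
Setting this equal to 0.0558 bar^-1 and taking the physical root (0 < X < 1) gives X = 0.325.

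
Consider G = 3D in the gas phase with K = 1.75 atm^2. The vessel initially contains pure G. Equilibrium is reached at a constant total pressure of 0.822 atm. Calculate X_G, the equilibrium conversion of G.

X = 0.573

Basis: 1 mol G initially; let X = conversion of G. Extent ξ = X.
Species balance: n_G = 1 − X; n_D = 3X.
Total moles n_T = 1 + 2X.
Mole fractions y_i = n_i/n_T; K = p_D^3 / (p_G) with p_i = y_i·P.
This yields a degree-3 equation in X; solving on (0,1), X = 0.573.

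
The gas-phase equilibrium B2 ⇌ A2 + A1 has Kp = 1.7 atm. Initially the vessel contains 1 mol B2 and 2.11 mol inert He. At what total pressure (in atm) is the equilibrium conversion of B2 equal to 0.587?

P = 7.53 atm

Take 1 mol B2 as basis and let X be its fractional conversion, so ξ = X.
Moles: n_B2 = 1 − X; n_A2 = X; n_A1 = X; n_I = 2.11 (inert).
n_T = Σnᵢ = 3.11 + X.
Kp = p_A2 p_A1 / (p_B2) with p_i = (n_i/n_T)·P.
At X = 0.587: the mole-fraction product g(X) = Π y_i^ν_i = 0.2257. Since Kp = g(X)·P^{1}, P = (Kp/g)^(1/1) = (1.7/0.2257)^(1/1) = 7.53 atm.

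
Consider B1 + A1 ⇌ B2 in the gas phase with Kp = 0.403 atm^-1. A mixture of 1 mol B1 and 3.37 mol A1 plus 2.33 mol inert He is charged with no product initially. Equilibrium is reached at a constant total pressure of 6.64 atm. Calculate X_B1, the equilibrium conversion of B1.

Take 1 mol B1 as basis and let X be its fractional conversion, so ξ = X.
Mole table: n_B1 = 1 − X; n_A1 = 3.37 − X; n_B2 = X; n_I = 2.33 (inert).
Summing: n_T = 6.7 − X.
With p_i = (n_i/n_T)P, Kp = p_B2 / (p_B1 p_A1).
This yields a degree-2 equation in X; solving on (0,1), X = 0.551.

X = 0.551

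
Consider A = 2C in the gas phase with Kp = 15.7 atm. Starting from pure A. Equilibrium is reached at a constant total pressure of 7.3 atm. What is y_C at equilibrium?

Basis: 1 mol A initially; let X = conversion of A. Extent ξ = X.
Moles: n_A = 1 − X; n_C = 2X.
Total moles n_T = 1 + X.
y_i = n_i/n_T, p_i = y_i·P. Kp = p_C^2 / (p_A).
Equating to 15.7 atm and solving on 0 < X < 1: X = 0.591.
Then n_C = 1.18, n_T = 1.59, so y_C = 0.743.

y_C = 0.743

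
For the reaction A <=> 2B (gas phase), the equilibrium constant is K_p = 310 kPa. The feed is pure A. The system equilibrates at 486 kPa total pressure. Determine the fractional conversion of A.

Basis: 1 mol A initially; let X = conversion of A. Extent ξ = X.
At extent ξ: n_A = 1 − X; n_B = 2X.
n_T = Σnᵢ = 1 + X.
With p_i = (n_i/n_T)P, K_p = p_B^2 / (p_A).
Equating to 310 kPa and solving on 0 < X < 1: X = 0.371.

X = 0.371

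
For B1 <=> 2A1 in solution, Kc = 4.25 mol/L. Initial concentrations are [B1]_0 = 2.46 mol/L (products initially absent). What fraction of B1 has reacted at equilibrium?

Let X = conversion of B1; extent ξ = 2.46·X mol/L.
Concentrations: [B1] = 2.46 − 2.46X; [A1] = 4.92X.
Kc = [A1]^2 / ([B1]).
Equating to 4.25 mol/L: the physical root is X = 0.476.

X = 0.476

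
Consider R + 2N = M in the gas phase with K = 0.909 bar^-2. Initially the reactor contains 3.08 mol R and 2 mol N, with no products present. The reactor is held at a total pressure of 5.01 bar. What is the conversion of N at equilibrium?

X = 0.785

Basis: 2 mol N initially; let X = conversion of N. Extent ξ = X.
At extent ξ: n_R = 3.08 − X; n_N = 2 − 2X; n_M = X.
Summing: n_T = 5.08 − 2X.
With p_i = (n_i/n_T)P, K = p_M / (p_R p_N^2).
Setting this equal to 0.909 bar^-2 and taking the physical root (0 < X < 1) gives X = 0.785.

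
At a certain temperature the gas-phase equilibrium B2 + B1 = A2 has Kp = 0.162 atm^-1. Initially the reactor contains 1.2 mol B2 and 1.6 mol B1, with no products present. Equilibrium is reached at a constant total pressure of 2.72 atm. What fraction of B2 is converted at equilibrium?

Let X = conversion of B2 (basis 1.2 mol B2); extent of reaction ξ = 1.2X.
Mole table: n_B2 = 1.2 − 1.2X; n_B1 = 1.6 − 1.2X; n_A2 = 1.2X.
Total moles n_T = 2.8 − 1.2X.
y_i = n_i/n_T, p_i = y_i·P. Kp = p_A2 / (p_B2 p_B1).
Setting this equal to 0.162 atm^-1 and taking the physical root (0 < X < 1) gives X = 0.190.

X = 0.190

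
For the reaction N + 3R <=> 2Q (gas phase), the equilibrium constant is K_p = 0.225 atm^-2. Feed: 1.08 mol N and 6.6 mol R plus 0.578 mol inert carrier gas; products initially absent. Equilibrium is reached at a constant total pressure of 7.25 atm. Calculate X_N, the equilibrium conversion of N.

Let X = conversion of N (basis 1.08 mol N); extent of reaction ξ = 1.08X.
Mole table: n_N = 1.08 − 1.08X; n_R = 6.6 − 3.24X; n_Q = 2.16X; n_I = 0.578 (inert).
Summing: n_T = 8.26 − 2.16X.
With p_i = (n_i/n_T)P, K_p = p_Q^2 / (p_N p_R^3).
Setting this equal to 0.225 atm^-2 and taking the physical root (0 < X < 1) gives X = 0.827.

X = 0.827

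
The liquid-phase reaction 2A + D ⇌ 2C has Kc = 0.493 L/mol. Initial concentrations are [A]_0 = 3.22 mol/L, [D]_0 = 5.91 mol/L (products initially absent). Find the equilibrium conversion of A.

X = 0.609

Let X = conversion of A; extent ξ = 3.22X/2 mol/L.
Concentrations: [A] = 3.22 − 3.22X; [D] = 5.91 − 1.61X; [C] = 3.22X.
Kc = [C]^2 / ([A]^2 [D]).
Equating to 0.493 L/mol: the physical root is X = 0.609.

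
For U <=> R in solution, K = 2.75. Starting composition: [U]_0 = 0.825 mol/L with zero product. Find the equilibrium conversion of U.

Let X = conversion of U; extent ξ = 0.825·X mol/L.
Concentrations: [U] = 0.825 − 0.825X; [R] = 0.825X.
K = [R] / ([U]).
This equals 2.75 at X = 0.733 (the root in 0 < X < 1).

X = 0.733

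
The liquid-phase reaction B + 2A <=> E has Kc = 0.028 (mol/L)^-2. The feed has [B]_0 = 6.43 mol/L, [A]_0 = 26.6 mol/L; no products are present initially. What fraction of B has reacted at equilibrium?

X = 0.869

Let X = conversion of B; extent ξ = 6.43·X mol/L.
Concentrations: [B] = 6.43 − 6.43X; [A] = 26.6 − 12.9X; [E] = 6.43X.
Kc = [E] / ([B] [A]^2).
This equals 0.028 at X = 0.869 (the root in 0 < X < 1).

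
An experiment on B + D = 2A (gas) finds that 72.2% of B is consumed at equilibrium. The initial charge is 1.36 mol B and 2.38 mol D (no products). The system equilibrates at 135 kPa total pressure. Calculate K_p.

Basis: 1.36 mol B initially; let X = conversion of B. Extent ξ = 1.36X.
Mole table: n_B = 1.36 − 1.36X; n_D = 2.38 − 1.36X; n_A = 2.72X.
Total moles n_T = 3.74 (Δν = 0, constant).
At X = 0.722: n_B = 0.378, n_D = 1.4, n_A = 1.96, n_T = 3.74.
p_i = (n_i/n_T)·P. K_p = p_A^2 / (p_B p_D) = 7.3.

K_p = 7.3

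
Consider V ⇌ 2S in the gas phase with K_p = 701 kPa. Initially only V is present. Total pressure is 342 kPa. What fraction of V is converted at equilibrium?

X = 0.582

Basis: 1 mol V initially; let X = conversion of V. Extent ξ = X.
Mole table: n_V = 1 − X; n_S = 2X.
Total moles n_T = 1 + X.
y_i = n_i/n_T, p_i = y_i·P. K_p = p_S^2 / (p_V).
Substituting and setting equal to 701 kPa gives a polynomial in X; the root in (0,1) is X = 0.582.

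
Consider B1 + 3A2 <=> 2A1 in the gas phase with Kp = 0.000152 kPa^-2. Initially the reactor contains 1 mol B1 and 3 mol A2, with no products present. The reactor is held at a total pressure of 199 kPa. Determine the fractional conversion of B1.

X = 0.511

Let X = conversion of B1 (basis 1 mol B1); extent of reaction ξ = X.
Moles: n_B1 = 1 − X; n_A2 = 3 − 3X; n_A1 = 2X.
Total moles n_T = 4 − 2X.
With p_i = (n_i/n_T)P, Kp = p_A1^2 / (p_B1 p_A2^3).
Setting this equal to 0.000152 kPa^-2 and taking the physical root (0 < X < 1) gives X = 0.511.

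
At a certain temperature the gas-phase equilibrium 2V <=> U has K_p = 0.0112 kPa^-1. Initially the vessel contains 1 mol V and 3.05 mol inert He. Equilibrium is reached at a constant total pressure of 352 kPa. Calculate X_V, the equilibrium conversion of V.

X = 0.506

Basis: 1 mol V initially; let X = conversion of V. Extent ξ = 0.5X.
Mole table: n_V = 1 − X; n_U = 0.5X; n_I = 3.05 (inert).
n_T = Σnᵢ = 4.05 − 0.5X.
With p_i = (n_i/n_T)P, K_p = p_U / (p_V^2).
Substituting and setting equal to 0.0112 kPa^-1 gives a polynomial in X; the root in (0,1) is X = 0.506.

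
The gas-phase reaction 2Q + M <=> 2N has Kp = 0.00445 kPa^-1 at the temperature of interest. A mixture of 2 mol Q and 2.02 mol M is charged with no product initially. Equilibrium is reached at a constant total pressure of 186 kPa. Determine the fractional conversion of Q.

X = 0.379

Basis: 2 mol Q initially; let X = conversion of Q. Extent ξ = X.
At extent ξ: n_Q = 2 − 2X; n_M = 2.02 − X; n_N = 2X.
Summing: n_T = 4.02 − X.
Mole fractions y_i = n_i/n_T; Kp = p_N^2 / (p_Q^2 p_M) with p_i = y_i·P.
Substituting and setting equal to 0.00445 kPa^-1 gives a polynomial in X; the root in (0,1) is X = 0.379.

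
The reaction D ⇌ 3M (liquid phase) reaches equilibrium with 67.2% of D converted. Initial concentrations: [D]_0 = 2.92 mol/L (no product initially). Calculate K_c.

Let X = conversion of D.
Concentrations: [D] = 2.92 − 2.92X; [M] = 8.76X.
At X = 0.672: [D] = 0.958, [M] = 5.89.
K_c = [M]^3 / ([D]) = 213 (mol/L)^2.

K_c = 213 (mol/L)^2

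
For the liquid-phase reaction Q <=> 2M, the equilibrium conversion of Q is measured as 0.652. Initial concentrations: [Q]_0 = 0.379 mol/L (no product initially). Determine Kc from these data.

Kc = 1.85 mol/L

Let X = conversion of Q.
Concentrations: [Q] = 0.379 − 0.379X; [M] = 0.758X.
At X = 0.652: [Q] = 0.132, [M] = 0.494.
Kc = [M]^2 / ([Q]) = 1.85 mol/L.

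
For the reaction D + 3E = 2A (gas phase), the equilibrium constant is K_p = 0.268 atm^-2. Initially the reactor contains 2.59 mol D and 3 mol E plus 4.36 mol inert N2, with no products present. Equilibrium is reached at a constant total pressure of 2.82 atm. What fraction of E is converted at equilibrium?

X = 0.334

Basis: 3 mol E initially; let X = conversion of E. Extent ξ = X.
Species balance: n_D = 2.59 − X; n_E = 3 − 3X; n_A = 2X; n_I = 4.36 (inert).
n_T = Σnᵢ = 9.95 − 2X.
y_i = n_i/n_T, p_i = y_i·P. K_p = p_A^2 / (p_D p_E^3).
Setting this equal to 0.268 atm^-2 and taking the physical root (0 < X < 1) gives X = 0.334.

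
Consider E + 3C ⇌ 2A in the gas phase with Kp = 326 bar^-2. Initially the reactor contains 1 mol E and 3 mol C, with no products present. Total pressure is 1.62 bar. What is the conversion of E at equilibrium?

X = 0.840

Let X = conversion of E (basis 1 mol E); extent of reaction ξ = X.
Species balance: n_E = 1 − X; n_C = 3 − 3X; n_A = 2X.
Total moles n_T = 4 − 2X.
With p_i = (n_i/n_T)P, Kp = p_A^2 / (p_E p_C^3).
Equating to 326 bar^-2 and solving on 0 < X < 1: X = 0.840.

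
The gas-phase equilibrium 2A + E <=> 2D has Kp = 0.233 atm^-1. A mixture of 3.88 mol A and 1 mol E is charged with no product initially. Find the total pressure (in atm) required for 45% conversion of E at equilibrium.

P = 3.15 atm

Take 1 mol E as basis and let X be its fractional conversion, so ξ = X.
Species balance: n_A = 3.88 − 2X; n_E = 1 − X; n_D = 2X.
Summing: n_T = 4.88 − X.
Kp = p_D^2 / (p_A^2 p_E) with p_i = (n_i/n_T)·P.
At X = 0.45: the mole-fraction product g(X) = Π y_i^ν_i = 0.7347. Since Kp = g(X)·P^{-1}, P = (g/Kp)^(1/1) = (0.7347/0.233)^(1/1) = 3.15 atm.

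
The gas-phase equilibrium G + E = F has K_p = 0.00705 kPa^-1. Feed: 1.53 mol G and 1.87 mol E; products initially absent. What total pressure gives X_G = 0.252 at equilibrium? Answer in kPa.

Basis: 1.53 mol G initially; let X = conversion of G. Extent ξ = 1.53X.
Species balance: n_G = 1.53 − 1.53X; n_E = 1.87 − 1.53X; n_F = 1.53X.
Summing: n_T = 3.4 − 1.53X.
K_p = p_F / (p_G p_E) with p_i = (n_i/n_T)·P.
At X = 0.252: the mole-fraction product g(X) = Π y_i^ν_i = 0.6841. Since K_p = g(X)·P^{-1}, P = (g/K_p)^(1/1) = (0.6841/0.00705)^(1/1) = 97 kPa.

P = 97 kPa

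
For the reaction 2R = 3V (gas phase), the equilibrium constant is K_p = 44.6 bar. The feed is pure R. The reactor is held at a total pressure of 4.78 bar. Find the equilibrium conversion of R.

Let X = conversion of R (basis 1 mol R); extent of reaction ξ = 0.5X.
Moles: n_R = 1 − X; n_V = 1.5X.
n_T = Σnᵢ = 1 + 0.5X.
With p_i = (n_i/n_T)P, K_p = p_V^3 / (p_R^2).
Substituting and setting equal to 44.6 bar gives a polynomial in X; the root in (0,1) is X = 0.698.

X = 0.698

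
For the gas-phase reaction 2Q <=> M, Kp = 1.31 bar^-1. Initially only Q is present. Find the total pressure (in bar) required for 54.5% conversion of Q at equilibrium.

P = 0.731 bar

Basis: 1 mol Q initially; let X = conversion of Q. Extent ξ = 0.5X.
Species balance: n_Q = 1 − X; n_M = 0.5X.
Total moles n_T = 1 − 0.5X.
Kp = p_M / (p_Q^2) with p_i = (n_i/n_T)·P.
At X = 0.545: the mole-fraction product g(X) = Π y_i^ν_i = 0.9576. Since Kp = g(X)·P^{-1}, P = (g/Kp)^(1/1) = (0.9576/1.31)^(1/1) = 0.731 bar.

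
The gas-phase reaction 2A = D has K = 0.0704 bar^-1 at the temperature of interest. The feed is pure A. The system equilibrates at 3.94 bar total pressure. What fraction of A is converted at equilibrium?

X = 0.311

Let X = conversion of A (basis 1 mol A); extent of reaction ξ = 0.5X.
Mole table: n_A = 1 − X; n_D = 0.5X.
Summing: n_T = 1 − 0.5X.
With p_i = (n_i/n_T)P, K = p_D / (p_A^2).
Substituting and setting equal to 0.0704 bar^-1 gives a polynomial in X; the root in (0,1) is X = 0.311.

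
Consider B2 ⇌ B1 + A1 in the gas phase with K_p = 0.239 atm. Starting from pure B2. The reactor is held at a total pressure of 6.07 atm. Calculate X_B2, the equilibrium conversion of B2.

X = 0.195

Let X = conversion of B2 (basis 1 mol B2); extent of reaction ξ = X.
Moles: n_B2 = 1 − X; n_B1 = X; n_A1 = X.
Total moles n_T = 1 + X.
Mole fractions y_i = n_i/n_T; K_p = p_B1 p_A1 / (p_B2) with p_i = y_i·P.
Substituting and setting equal to 0.239 atm gives a polynomial in X; the root in (0,1) is X = 0.195.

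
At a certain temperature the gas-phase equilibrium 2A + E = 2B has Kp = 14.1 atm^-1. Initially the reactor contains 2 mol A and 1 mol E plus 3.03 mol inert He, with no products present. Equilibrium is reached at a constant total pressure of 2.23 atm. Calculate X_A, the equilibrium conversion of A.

X = 0.603

Take 2 mol A as basis and let X be its fractional conversion, so ξ = X.
Species balance: n_A = 2 − 2X; n_E = 1 − X; n_B = 2X; n_I = 3.03 (inert).
n_T = Σnᵢ = 6.03 − X.
y_i = n_i/n_T, p_i = y_i·P. Kp = p_B^2 / (p_A^2 p_E).
Setting this equal to 14.1 atm^-1 and taking the physical root (0 < X < 1) gives X = 0.603.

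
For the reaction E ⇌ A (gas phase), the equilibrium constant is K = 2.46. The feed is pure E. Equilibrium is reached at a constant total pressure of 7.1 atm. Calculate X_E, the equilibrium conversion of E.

Take 1 mol E as basis and let X be its fractional conversion, so ξ = X.
Moles: n_E = 1 − X; n_A = X.
Total moles n_T = 1 (Δν = 0, constant).
With p_i = (n_i/n_T)P, K = p_A / (p_E).
Equating to 2.46 and solving on 0 < X < 1: X = 0.711.

X = 0.711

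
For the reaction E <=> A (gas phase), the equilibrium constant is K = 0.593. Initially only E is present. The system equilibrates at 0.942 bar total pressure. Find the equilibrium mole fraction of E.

Take 1 mol E as basis and let X be its fractional conversion, so ξ = X.
Mole table: n_E = 1 − X; n_A = X.
Since Δν = 0, n_T = 1 throughout.
y_i = n_i/n_T, p_i = y_i·P. K = p_A / (p_E).
Setting this equal to 0.593 and taking the physical root (0 < X < 1) gives X = 0.372.
Then n_E = 0.628, n_T = 1, so y_E = 0.628.

y_E = 0.628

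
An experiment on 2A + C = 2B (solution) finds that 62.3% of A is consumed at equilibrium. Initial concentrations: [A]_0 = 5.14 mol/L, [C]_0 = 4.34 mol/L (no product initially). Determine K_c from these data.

K_c = 0.997 L/mol

Let X = conversion of A.
Concentrations: [A] = 5.14 − 5.14X; [C] = 4.34 − 2.57X; [B] = 5.14X.
At X = 0.623: [A] = 1.94, [C] = 2.74, [B] = 3.2.
K_c = [B]^2 / ([A]^2 [C]) = 0.997 L/mol.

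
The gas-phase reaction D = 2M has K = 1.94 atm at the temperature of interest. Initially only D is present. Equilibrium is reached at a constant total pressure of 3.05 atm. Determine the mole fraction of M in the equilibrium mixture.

Let X = conversion of D (basis 1 mol D); extent of reaction ξ = X.
At extent ξ: n_D = 1 − X; n_M = 2X.
Summing: n_T = 1 + X.
y_i = n_i/n_T, p_i = y_i·P. K = p_M^2 / (p_D).
This yields a degree-2 equation in X; solving on (0,1), X = 0.370.
Then n_M = 0.741, n_T = 1.37, so y_M = 0.541.

y_M = 0.541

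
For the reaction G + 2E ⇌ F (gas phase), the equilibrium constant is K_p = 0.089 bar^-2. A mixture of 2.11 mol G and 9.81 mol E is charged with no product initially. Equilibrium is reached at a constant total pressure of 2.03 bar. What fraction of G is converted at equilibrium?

Let X = conversion of G (basis 2.11 mol G); extent of reaction ξ = 2.11X.
At extent ξ: n_G = 2.11 − 2.11X; n_E = 9.81 − 4.22X; n_F = 2.11X.
n_T = Σnᵢ = 11.9 − 4.22X.
y_i = n_i/n_T, p_i = y_i·P. K_p = p_F / (p_G p_E^2).
Setting this equal to 0.089 bar^-2 and taking the physical root (0 < X < 1) gives X = 0.194.

X = 0.194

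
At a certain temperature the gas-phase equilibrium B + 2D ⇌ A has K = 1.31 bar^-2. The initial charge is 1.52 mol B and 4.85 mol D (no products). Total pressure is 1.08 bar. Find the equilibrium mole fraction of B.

y_B = 0.171

Let X = conversion of B (basis 1.52 mol B); extent of reaction ξ = 1.52X.
At extent ξ: n_B = 1.52 − 1.52X; n_D = 4.85 − 3.04X; n_A = 1.52X.
Total moles n_T = 6.37 − 3.04X.
With p_i = (n_i/n_T)P, K = p_A / (p_B p_D^2).
Substituting and setting equal to 1.31 bar^-2 gives a polynomial in X; the root in (0,1) is X = 0.428.
Then n_B = 0.869, n_T = 5.07, so y_B = 0.171.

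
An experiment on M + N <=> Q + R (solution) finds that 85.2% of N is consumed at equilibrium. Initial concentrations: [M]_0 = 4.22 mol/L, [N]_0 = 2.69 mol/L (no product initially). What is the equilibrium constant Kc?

Let X = conversion of N.
Concentrations: [M] = 4.22 − 2.69X; [N] = 2.69 − 2.69X; [Q] = 2.69X; [R] = 2.69X.
At X = 0.852: [M] = 1.93, [N] = 0.398, [Q] = 2.29, [R] = 2.29.
Kc = [Q] [R] / ([M] [N]) = 6.84.

Kc = 6.84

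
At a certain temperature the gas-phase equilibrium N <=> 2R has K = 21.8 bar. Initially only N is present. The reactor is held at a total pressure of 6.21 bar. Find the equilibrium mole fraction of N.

Basis: 1 mol N initially; let X = conversion of N. Extent ξ = X.
At extent ξ: n_N = 1 − X; n_R = 2X.
Total moles n_T = 1 + X.
Mole fractions y_i = n_i/n_T; K = p_R^2 / (p_N) with p_i = y_i·P.
Equating to 21.8 bar and solving on 0 < X < 1: X = 0.684.
Then n_N = 0.316, n_T = 1.68, so y_N = 0.188.

y_N = 0.188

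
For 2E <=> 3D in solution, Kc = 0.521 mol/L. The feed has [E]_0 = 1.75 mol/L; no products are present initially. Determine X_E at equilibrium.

X = 0.338

Let X = conversion of E; extent ξ = 1.75X/2 mol/L.
Concentrations: [E] = 1.75 − 1.75X; [D] = 2.62X.
Kc = [D]^3 / ([E]^2).
This equals 0.521 at X = 0.338 (the root in 0 < X < 1).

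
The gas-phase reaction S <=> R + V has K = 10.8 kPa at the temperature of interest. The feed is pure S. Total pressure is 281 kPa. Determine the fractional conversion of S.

Take 1 mol S as basis and let X be its fractional conversion, so ξ = X.
Mole table: n_S = 1 − X; n_R = X; n_V = X.
n_T = Σnᵢ = 1 + X.
With p_i = (n_i/n_T)P, K = p_R p_V / (p_S).
Setting this equal to 10.8 kPa and taking the physical root (0 < X < 1) gives X = 0.192.

X = 0.192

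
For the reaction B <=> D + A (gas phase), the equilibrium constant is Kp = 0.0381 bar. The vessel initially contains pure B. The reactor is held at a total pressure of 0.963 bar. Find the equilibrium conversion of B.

Let X = conversion of B (basis 1 mol B); extent of reaction ξ = X.
Mole table: n_B = 1 − X; n_D = X; n_A = X.
Total moles n_T = 1 + X.
y_i = n_i/n_T, p_i = y_i·P. Kp = p_D p_A / (p_B).
Setting this equal to 0.0381 bar and taking the physical root (0 < X < 1) gives X = 0.195.

X = 0.195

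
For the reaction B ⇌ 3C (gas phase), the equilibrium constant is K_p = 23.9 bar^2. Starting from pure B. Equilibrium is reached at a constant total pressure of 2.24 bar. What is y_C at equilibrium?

Take 1 mol B as basis and let X be its fractional conversion, so ξ = X.
Species balance: n_B = 1 − X; n_C = 3X.
n_T = Σnᵢ = 1 + 2X.
With p_i = (n_i/n_T)P, K_p = p_C^3 / (p_B).
Substituting and setting equal to 23.9 bar^2 gives a polynomial in X; the root in (0,1) is X = 0.680.
Then n_C = 2.04, n_T = 2.36, so y_C = 0.864.

y_C = 0.864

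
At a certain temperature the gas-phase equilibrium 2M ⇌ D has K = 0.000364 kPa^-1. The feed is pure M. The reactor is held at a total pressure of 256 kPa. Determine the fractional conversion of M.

X = 0.146

Let X = conversion of M (basis 1 mol M); extent of reaction ξ = 0.5X.
At extent ξ: n_M = 1 − X; n_D = 0.5X.
Summing: n_T = 1 − 0.5X.
y_i = n_i/n_T, p_i = y_i·P. K = p_D / (p_M^2).
Setting this equal to 0.000364 kPa^-1 and taking the physical root (0 < X < 1) gives X = 0.146.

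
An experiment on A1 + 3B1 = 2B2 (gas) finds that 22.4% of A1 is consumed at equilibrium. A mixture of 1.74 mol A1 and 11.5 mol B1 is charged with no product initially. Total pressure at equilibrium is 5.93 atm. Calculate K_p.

K_p = 0.0018 atm^-2

Let X = conversion of A1 (basis 1.74 mol A1); extent of reaction ξ = 1.74X.
Species balance: n_A1 = 1.74 − 1.74X; n_B1 = 11.5 − 5.22X; n_B2 = 3.48X.
Summing: n_T = 13.2 − 3.48X.
At X = 0.224: n_A1 = 1.35, n_B1 = 10.3, n_B2 = 0.78, n_T = 12.5.
p_i = (n_i/n_T)·P. K_p = p_B2^2 / (p_A1 p_B1^3) = 0.0018 atm^-2.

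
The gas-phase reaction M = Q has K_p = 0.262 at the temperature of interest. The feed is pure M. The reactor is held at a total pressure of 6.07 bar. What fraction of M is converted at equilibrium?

Basis: 1 mol M initially; let X = conversion of M. Extent ξ = X.
Mole table: n_M = 1 − X; n_Q = X.
n_T stays at 1 (no change in mole number).
Mole fractions y_i = n_i/n_T; K_p = p_Q / (p_M) with p_i = y_i·P.
Substituting and setting equal to 0.262 gives a polynomial in X; the root in (0,1) is X = 0.208.

X = 0.208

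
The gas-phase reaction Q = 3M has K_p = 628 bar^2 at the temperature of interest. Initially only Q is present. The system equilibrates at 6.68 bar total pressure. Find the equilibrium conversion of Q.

X = 0.841

Take 1 mol Q as basis and let X be its fractional conversion, so ξ = X.
At extent ξ: n_Q = 1 − X; n_M = 3X.
Total moles n_T = 1 + 2X.
y_i = n_i/n_T, p_i = y_i·P. K_p = p_M^3 / (p_Q).
Setting this equal to 628 bar^2 and taking the physical root (0 < X < 1) gives X = 0.841.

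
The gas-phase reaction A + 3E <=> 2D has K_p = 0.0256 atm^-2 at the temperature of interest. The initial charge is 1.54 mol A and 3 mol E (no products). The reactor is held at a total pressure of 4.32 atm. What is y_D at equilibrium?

y_D = 0.151

Let X = conversion of E (basis 3 mol E); extent of reaction ξ = X.
Species balance: n_A = 1.54 − X; n_E = 3 − 3X; n_D = 2X.
n_T = Σnᵢ = 4.54 − 2X.
Mole fractions y_i = n_i/n_T; K_p = p_D^2 / (p_A p_E^3) with p_i = y_i·P.
Substituting and setting equal to 0.0256 atm^-2 gives a polynomial in X; the root in (0,1) is X = 0.298.
Then n_D = 0.597, n_T = 3.94, so y_D = 0.151.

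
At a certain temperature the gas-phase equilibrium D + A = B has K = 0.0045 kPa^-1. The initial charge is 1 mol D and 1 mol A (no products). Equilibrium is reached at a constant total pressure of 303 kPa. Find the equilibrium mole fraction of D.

Take 1 mol D as basis and let X be its fractional conversion, so ξ = X.
Species balance: n_D = 1 − X; n_A = 1 − X; n_B = X.
n_T = Σnᵢ = 2 − X.
With p_i = (n_i/n_T)P, K = p_B / (p_D p_A).
Substituting and setting equal to 0.0045 kPa^-1 gives a polynomial in X; the root in (0,1) is X = 0.350.
Then n_D = 0.65, n_T = 1.65, so y_D = 0.394.

y_D = 0.394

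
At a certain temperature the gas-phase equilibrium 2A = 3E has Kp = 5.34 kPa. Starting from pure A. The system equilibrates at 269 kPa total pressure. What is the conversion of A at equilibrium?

X = 0.164

Basis: 1 mol A initially; let X = conversion of A. Extent ξ = 0.5X.
Species balance: n_A = 1 − X; n_E = 1.5X.
n_T = Σnᵢ = 1 + 0.5X.
With p_i = (n_i/n_T)P, Kp = p_E^3 / (p_A^2).
Substituting and setting equal to 5.34 kPa gives a polynomial in X; the root in (0,1) is X = 0.164.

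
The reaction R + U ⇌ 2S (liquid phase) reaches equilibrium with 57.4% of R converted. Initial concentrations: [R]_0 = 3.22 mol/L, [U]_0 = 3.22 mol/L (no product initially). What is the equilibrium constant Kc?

Kc = 7.26

Let X = conversion of R.
Concentrations: [R] = 3.22 − 3.22X; [U] = 3.22 − 3.22X; [S] = 6.44X.
At X = 0.574: [R] = 1.37, [U] = 1.37, [S] = 3.7.
Kc = [S]^2 / ([R] [U]) = 7.26.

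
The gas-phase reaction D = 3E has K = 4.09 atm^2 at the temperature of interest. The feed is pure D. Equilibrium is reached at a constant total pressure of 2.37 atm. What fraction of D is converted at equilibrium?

Basis: 1 mol D initially; let X = conversion of D. Extent ξ = X.
Mole table: n_D = 1 − X; n_E = 3X.
Summing: n_T = 1 + 2X.
y_i = n_i/n_T, p_i = y_i·P. K = p_E^3 / (p_D).
This yields a degree-3 equation in X; solving on (0,1), X = 0.372.

X = 0.372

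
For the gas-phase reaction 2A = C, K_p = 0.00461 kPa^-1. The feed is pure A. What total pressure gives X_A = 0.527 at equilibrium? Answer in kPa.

Let X = conversion of A (basis 1 mol A); extent of reaction ξ = 0.5X.
Moles: n_A = 1 − X; n_C = 0.5X.
n_T = Σnᵢ = 1 − 0.5X.
K_p = p_C / (p_A^2) with p_i = (n_i/n_T)·P.
At X = 0.527: the mole-fraction product g(X) = Π y_i^ν_i = 0.8674. Since K_p = g(X)·P^{-1}, P = (g/K_p)^(1/1) = (0.8674/0.00461)^(1/1) = 188 kPa.

P = 188 kPa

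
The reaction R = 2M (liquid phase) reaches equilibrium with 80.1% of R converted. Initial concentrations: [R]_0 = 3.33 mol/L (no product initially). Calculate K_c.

K_c = 42.9 mol/L

Let X = conversion of R.
Concentrations: [R] = 3.33 − 3.33X; [M] = 6.66X.
At X = 0.801: [R] = 0.663, [M] = 5.33.
K_c = [M]^2 / ([R]) = 42.9 mol/L.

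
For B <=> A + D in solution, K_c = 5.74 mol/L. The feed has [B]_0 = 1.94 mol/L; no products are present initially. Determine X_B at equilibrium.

Let X = conversion of B; extent ξ = 1.94·X mol/L.
Concentrations: [B] = 1.94 − 1.94X; [A] = 1.94X; [D] = 1.94X.
K_c = [A] [D] / ([B]).
Setting equal to 5.74 and solving for X on (0,1) gives X = 0.789.

X = 0.789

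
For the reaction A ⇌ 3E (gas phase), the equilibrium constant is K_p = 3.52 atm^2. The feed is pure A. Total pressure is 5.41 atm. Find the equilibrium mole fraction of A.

Take 1 mol A as basis and let X be its fractional conversion, so ξ = X.
Mole table: n_A = 1 − X; n_E = 3X.
Total moles n_T = 1 + 2X.
y_i = n_i/n_T, p_i = y_i·P. K_p = p_E^3 / (p_A).
Equating to 3.52 atm^2 and solving on 0 < X < 1: X = 0.190.
Then n_A = 0.81, n_T = 1.38, so y_A = 0.587.

y_A = 0.587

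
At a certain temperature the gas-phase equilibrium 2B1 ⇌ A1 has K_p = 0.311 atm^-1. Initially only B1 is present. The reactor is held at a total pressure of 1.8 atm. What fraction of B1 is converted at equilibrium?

X = 0.444

Take 1 mol B1 as basis and let X be its fractional conversion, so ξ = 0.5X.
Mole table: n_B1 = 1 − X; n_A1 = 0.5X.
Total moles n_T = 1 − 0.5X.
y_i = n_i/n_T, p_i = y_i·P. K_p = p_A1 / (p_B1^2).
This yields a degree-2 equation in X; solving on (0,1), X = 0.444.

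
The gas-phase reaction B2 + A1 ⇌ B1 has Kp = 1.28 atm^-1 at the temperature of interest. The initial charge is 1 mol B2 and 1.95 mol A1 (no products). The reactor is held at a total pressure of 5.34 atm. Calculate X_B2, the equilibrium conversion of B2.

X = 0.786

Take 1 mol B2 as basis and let X be its fractional conversion, so ξ = X.
Species balance: n_B2 = 1 − X; n_A1 = 1.95 − X; n_B1 = X.
Summing: n_T = 2.95 − X.
y_i = n_i/n_T, p_i = y_i·P. Kp = p_B1 / (p_B2 p_A1).
Substituting and setting equal to 1.28 atm^-1 gives a polynomial in X; the root in (0,1) is X = 0.786.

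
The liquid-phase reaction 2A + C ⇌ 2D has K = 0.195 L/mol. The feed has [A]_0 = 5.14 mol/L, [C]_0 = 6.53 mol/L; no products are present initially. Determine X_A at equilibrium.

X = 0.503

Let X = conversion of A; extent ξ = 5.14X/2 mol/L.
Concentrations: [A] = 5.14 − 5.14X; [C] = 6.53 − 2.57X; [D] = 5.14X.
K = [D]^2 / ([A]^2 [C]).
Equating to 0.195 L/mol: the physical root is X = 0.503.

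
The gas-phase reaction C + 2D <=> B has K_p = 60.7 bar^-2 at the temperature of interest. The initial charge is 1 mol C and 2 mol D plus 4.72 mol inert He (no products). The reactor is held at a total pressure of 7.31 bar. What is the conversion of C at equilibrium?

Basis: 1 mol C initially; let X = conversion of C. Extent ξ = X.
Moles: n_C = 1 − X; n_D = 2 − 2X; n_B = X; n_I = 4.72 (inert).
Summing: n_T = 7.72 − 2X.
Mole fractions y_i = n_i/n_T; K_p = p_B / (p_C p_D^2) with p_i = y_i·P.
Substituting and setting equal to 60.7 bar^-2 gives a polynomial in X; the root in (0,1) is X = 0.866.

X = 0.866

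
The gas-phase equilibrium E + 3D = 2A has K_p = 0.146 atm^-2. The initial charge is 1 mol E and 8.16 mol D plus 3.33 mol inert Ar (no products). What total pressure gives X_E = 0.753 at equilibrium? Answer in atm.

P = 6.08 atm

Let X = conversion of E (basis 1 mol E); extent of reaction ξ = X.
Moles: n_E = 1 − X; n_D = 8.16 − 3X; n_A = 2X; n_I = 3.33 (inert).
Total moles n_T = 12.5 − 2X.
K_p = p_A^2 / (p_E p_D^3) with p_i = (n_i/n_T)·P.
At X = 0.753: the mole-fraction product g(X) = Π y_i^ν_i = 5.391. Since K_p = g(X)·P^{-2}, P = (g/K_p)^(1/2) = (5.391/0.146)^(1/2) = 6.08 atm.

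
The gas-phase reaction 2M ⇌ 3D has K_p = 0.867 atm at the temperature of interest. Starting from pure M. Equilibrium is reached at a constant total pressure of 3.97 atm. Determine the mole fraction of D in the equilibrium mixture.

y_D = 0.419

Let X = conversion of M (basis 1 mol M); extent of reaction ξ = 0.5X.
Moles: n_M = 1 − X; n_D = 1.5X.
Summing: n_T = 1 + 0.5X.
y_i = n_i/n_T, p_i = y_i·P. K_p = p_D^3 / (p_M^2).
Substituting and setting equal to 0.867 atm gives a polynomial in X; the root in (0,1) is X = 0.325.
Then n_D = 0.487, n_T = 1.16, so y_D = 0.419.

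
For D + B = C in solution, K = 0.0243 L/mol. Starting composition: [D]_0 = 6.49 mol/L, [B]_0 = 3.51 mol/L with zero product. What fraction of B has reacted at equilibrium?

Let X = conversion of B; extent ξ = 3.51·X mol/L.
Concentrations: [D] = 6.49 − 3.51X; [B] = 3.51 − 3.51X; [C] = 3.51X.
K = [C] / ([D] [B]).
This equals 0.0243 at X = 0.128 (the root in 0 < X < 1).

X = 0.128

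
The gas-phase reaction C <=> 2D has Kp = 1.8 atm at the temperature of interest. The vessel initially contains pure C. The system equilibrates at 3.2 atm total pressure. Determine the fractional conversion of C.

X = 0.351

Let X = conversion of C (basis 1 mol C); extent of reaction ξ = X.
Moles: n_C = 1 − X; n_D = 2X.
n_T = Σnᵢ = 1 + X.
y_i = n_i/n_T, p_i = y_i·P. Kp = p_D^2 / (p_C).
This yields a degree-2 equation in X; solving on (0,1), X = 0.351.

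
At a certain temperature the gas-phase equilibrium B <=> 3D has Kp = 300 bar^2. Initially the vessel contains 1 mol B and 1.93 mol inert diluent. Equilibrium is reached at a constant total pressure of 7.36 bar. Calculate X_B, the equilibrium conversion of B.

X = 0.858

Let X = conversion of B (basis 1 mol B); extent of reaction ξ = X.
At extent ξ: n_B = 1 − X; n_D = 3X; n_I = 1.93 (inert).
Total moles n_T = 2.93 + 2X.
With p_i = (n_i/n_T)P, Kp = p_D^3 / (p_B).
Substituting and setting equal to 300 bar^2 gives a polynomial in X; the root in (0,1) is X = 0.858.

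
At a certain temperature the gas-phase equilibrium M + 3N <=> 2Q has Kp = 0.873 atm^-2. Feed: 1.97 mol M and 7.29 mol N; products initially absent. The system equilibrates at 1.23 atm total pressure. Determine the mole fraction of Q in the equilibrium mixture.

Basis: 1.97 mol M initially; let X = conversion of M. Extent ξ = 1.97X.
Species balance: n_M = 1.97 − 1.97X; n_N = 7.29 − 5.91X; n_Q = 3.94X.
Total moles n_T = 9.26 − 3.94X.
With p_i = (n_i/n_T)P, Kp = p_Q^2 / (p_M p_N^3).
Substituting and setting equal to 0.873 atm^-2 gives a polynomial in X; the root in (0,1) is X = 0.426.
Then n_Q = 1.68, n_T = 7.58, so y_Q = 0.222.

y_Q = 0.222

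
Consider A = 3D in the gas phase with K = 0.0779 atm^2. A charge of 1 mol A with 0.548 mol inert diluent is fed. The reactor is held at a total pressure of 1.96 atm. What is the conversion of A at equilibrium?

X = 0.129

Basis: 1 mol A initially; let X = conversion of A. Extent ξ = X.
Moles: n_A = 1 − X; n_D = 3X; n_I = 0.548 (inert).
n_T = Σnᵢ = 1.55 + 2X.
y_i = n_i/n_T, p_i = y_i·P. K = p_D^3 / (p_A).
Substituting and setting equal to 0.0779 atm^2 gives a polynomial in X; the root in (0,1) is X = 0.129.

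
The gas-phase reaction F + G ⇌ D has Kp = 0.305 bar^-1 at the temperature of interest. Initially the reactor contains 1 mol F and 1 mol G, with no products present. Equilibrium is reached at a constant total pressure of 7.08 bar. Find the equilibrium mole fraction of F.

y_F = 0.360

Let X = conversion of F (basis 1 mol F); extent of reaction ξ = X.
Species balance: n_F = 1 − X; n_G = 1 − X; n_D = X.
Summing: n_T = 2 − X.
With p_i = (n_i/n_T)P, Kp = p_D / (p_F p_G).
Setting this equal to 0.305 bar^-1 and taking the physical root (0 < X < 1) gives X = 0.437.
Then n_F = 0.563, n_T = 1.56, so y_F = 0.360.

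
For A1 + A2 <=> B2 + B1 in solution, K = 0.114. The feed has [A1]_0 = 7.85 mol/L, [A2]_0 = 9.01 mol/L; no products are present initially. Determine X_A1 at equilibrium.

X = 0.270

Let X = conversion of A1; extent ξ = 7.85·X mol/L.
Concentrations: [A1] = 7.85 − 7.85X; [A2] = 9.01 − 7.85X; [B2] = 7.85X; [B1] = 7.85X.
K = [B2] [B1] / ([A1] [A2]).
Solving K = 0.114 for X ∈ (0,1): X = 0.270.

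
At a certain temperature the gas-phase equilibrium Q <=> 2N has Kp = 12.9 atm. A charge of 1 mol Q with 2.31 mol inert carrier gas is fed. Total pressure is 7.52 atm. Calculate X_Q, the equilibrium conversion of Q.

Let X = conversion of Q (basis 1 mol Q); extent of reaction ξ = X.
At extent ξ: n_Q = 1 − X; n_N = 2X; n_I = 2.31 (inert).
Summing: n_T = 3.31 + X.
With p_i = (n_i/n_T)P, Kp = p_N^2 / (p_Q).
Substituting and setting equal to 12.9 atm gives a polynomial in X; the root in (0,1) is X = 0.709.

X = 0.709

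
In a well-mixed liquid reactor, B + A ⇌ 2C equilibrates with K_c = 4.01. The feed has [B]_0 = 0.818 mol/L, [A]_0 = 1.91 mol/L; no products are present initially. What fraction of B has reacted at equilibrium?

Let X = conversion of B; extent ξ = 0.818·X mol/L.
Concentrations: [B] = 0.818 − 0.818X; [A] = 1.91 − 0.818X; [C] = 1.64X.
K_c = [C]^2 / ([B] [A]).
Solving K_c = 4.01 for X ∈ (0,1): X = 0.701.

X = 0.701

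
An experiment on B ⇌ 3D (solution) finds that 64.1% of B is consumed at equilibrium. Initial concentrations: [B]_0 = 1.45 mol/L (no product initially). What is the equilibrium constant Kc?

Let X = conversion of B.
Concentrations: [B] = 1.45 − 1.45X; [D] = 4.35X.
At X = 0.641: [B] = 0.521, [D] = 2.79.
Kc = [D]^3 / ([B]) = 41.6 (mol/L)^2.

Kc = 41.6 (mol/L)^2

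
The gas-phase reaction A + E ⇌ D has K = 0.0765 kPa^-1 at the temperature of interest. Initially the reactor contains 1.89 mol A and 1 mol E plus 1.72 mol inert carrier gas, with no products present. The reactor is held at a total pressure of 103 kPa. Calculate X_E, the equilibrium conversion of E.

X = 0.705

Take 1 mol E as basis and let X be its fractional conversion, so ξ = X.
At extent ξ: n_A = 1.89 − X; n_E = 1 − X; n_D = X; n_I = 1.72 (inert).
Summing: n_T = 4.61 − X.
y_i = n_i/n_T, p_i = y_i·P. K = p_D / (p_A p_E).
This yields a degree-2 equation in X; solving on (0,1), X = 0.705.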